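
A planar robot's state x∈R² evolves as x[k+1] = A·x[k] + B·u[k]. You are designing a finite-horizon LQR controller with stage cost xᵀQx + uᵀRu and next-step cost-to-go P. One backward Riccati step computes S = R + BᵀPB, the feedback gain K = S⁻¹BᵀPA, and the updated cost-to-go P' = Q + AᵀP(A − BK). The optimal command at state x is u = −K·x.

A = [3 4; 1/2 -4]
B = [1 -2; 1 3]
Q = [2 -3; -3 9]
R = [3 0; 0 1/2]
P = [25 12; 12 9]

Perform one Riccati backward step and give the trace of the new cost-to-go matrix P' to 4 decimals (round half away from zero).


BᵀP = [37.0000 21.0000; -14.0000 3.0000]
S = R + BᵀPB = [3 0; 0 1/2] + [58.0000 -11.0000; -11.0000 37.0000] = [61.0000 -11.0000; -11.0000 37.5000]
BᵀPA = [121.5000 64.0000; -40.5000 -68.0000]
K = S⁻¹·BᵀPA = [1.8974 0.7625; -0.5234 -1.5897]
A−BK = [0.0557 0.0582; 0.1729 0.0065]
AᵀP(A−BK) = [11.5153 4.9725; 4.9725 3.1018]
P' = Q + AᵀP(A−BK) = [13.5153 1.9725; 1.9725 12.1018]
tr(P') = 25.6171

25.6171


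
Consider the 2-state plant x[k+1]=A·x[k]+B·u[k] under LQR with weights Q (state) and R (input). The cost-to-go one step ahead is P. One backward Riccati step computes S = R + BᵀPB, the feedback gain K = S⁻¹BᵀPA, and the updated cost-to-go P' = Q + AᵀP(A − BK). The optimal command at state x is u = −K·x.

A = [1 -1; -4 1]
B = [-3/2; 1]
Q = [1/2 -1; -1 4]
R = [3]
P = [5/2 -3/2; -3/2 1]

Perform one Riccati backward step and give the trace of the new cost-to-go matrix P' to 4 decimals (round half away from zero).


BᵀP = [-5.2500 3.2500]
S = R + BᵀPB = [3] + [11.1250] = [14.1250]
BᵀPA = [-18.2500 8.5000]
K = S⁻¹·BᵀPA = [-1.2920 0.6018]
A−BK = [-0.9381 -0.0973; -2.7080 0.3982]
AᵀP(A−BK) = [6.9204 -3.0177; -3.0177 1.3850]
P' = Q + AᵀP(A−BK) = [7.4204 -4.0177; -4.0177 5.3850]
tr(P') = 12.8053

12.8053


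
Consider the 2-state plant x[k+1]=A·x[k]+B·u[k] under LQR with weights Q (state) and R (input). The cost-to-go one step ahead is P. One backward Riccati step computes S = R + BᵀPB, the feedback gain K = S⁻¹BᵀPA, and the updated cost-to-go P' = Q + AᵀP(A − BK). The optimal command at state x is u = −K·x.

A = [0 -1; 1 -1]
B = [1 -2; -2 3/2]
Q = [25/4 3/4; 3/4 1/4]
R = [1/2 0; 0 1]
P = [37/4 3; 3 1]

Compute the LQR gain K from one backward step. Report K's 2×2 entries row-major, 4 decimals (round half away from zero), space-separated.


-0.0179 -0.1480 -0.2063 0.7982

BᵀP = [3.2500 1.0000; -14.0000 -4.5000]
S = R + BᵀPB = [1/2 0; 0 1] + [1.2500 -5.0000; -5.0000 21.2500] = [1.7500 -5.0000; -5.0000 22.2500]
BᵀPA = [1.0000 -4.2500; -4.5000 18.5000]
K = S⁻¹·BᵀPA = [-0.0179 -0.1480; -0.2063 0.7982]
A−BK = [-0.3946 0.7444; 1.2735 -2.4933]
AᵀP(A−BK) = [0.0897 -0.2601; -0.2601 0.8543]
P' = Q + AᵀP(A−BK) = [6.3397 0.4899; 0.4899 1.1043]
tr(P') = 7.4439


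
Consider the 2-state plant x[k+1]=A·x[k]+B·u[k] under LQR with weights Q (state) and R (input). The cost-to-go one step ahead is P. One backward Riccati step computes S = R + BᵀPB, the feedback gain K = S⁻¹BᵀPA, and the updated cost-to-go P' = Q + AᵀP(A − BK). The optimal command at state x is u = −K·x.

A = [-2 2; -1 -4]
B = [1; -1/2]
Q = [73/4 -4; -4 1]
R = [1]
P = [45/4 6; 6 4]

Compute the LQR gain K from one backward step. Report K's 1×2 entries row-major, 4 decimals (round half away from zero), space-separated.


BᵀP = [8.2500 4.0000]
S = R + BᵀPB = [1] + [6.2500] = [7.2500]
BᵀPA = [-20.5000 0.5000]
K = S⁻¹·BᵀPA = [-2.8276 0.0690]
A−BK = [0.8276 1.9310; -2.4138 -3.9655]
AᵀP(A−BK) = [15.0345 8.4138; 8.4138 12.9655]
P' = Q + AᵀP(A−BK) = [33.2845 4.4138; 4.4138 13.9655]
tr(P') = 47.2500

-2.8276 0.0690


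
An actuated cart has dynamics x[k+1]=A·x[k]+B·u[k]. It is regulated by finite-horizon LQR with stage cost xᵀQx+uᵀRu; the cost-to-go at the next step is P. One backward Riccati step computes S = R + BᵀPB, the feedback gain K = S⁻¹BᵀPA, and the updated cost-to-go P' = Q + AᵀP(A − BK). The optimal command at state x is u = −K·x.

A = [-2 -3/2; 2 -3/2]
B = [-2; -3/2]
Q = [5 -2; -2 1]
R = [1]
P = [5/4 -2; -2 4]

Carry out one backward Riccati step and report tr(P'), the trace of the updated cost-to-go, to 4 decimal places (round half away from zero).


35.7917

BᵀP = [0.5000 -2.0000]
S = R + BᵀPB = [1] + [2.0000] = [3.0000]
BᵀPA = [-5.0000 2.2500]
K = S⁻¹·BᵀPA = [-1.6667 0.7500]
A−BK = [-5.3333 0.0000; -0.5000 -0.3750]
AᵀP(A−BK) = [28.6667 -4.5000; -4.5000 1.1250]
P' = Q + AᵀP(A−BK) = [33.6667 -6.5000; -6.5000 2.1250]
tr(P') = 35.7917


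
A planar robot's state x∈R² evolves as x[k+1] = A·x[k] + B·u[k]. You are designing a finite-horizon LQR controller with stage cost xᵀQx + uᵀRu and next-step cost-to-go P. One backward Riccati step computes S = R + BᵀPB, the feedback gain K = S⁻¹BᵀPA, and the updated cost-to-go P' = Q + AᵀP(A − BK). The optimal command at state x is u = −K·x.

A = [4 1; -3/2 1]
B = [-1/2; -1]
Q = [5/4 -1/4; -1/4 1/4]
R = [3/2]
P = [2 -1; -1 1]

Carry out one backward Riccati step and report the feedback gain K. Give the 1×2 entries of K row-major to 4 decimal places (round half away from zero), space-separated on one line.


0.3750 -0.2500

BᵀP = [0.0000 -0.5000]
S = R + BᵀPB = [3/2] + [0.5000] = [2.0000]
BᵀPA = [0.7500 -0.5000]
K = S⁻¹·BᵀPA = [0.3750 -0.2500]
A−BK = [4.1875 0.8750; -1.1250 0.7500]
AᵀP(A−BK) = [45.9688 4.1875; 4.1875 0.8750]
P' = Q + AᵀP(A−BK) = [47.2188 3.9375; 3.9375 1.1250]
tr(P') = 48.3438


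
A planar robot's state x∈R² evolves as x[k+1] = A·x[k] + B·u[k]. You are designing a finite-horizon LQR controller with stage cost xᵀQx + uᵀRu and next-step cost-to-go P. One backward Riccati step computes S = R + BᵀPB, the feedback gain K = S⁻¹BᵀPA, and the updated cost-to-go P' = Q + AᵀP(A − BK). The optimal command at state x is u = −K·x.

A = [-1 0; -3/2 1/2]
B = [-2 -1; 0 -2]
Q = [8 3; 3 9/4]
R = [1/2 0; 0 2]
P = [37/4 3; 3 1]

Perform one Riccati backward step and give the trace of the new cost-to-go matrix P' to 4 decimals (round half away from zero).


BᵀP = [-18.5000 -6.0000; -15.2500 -5.0000]
S = R + BᵀPB = [1/2 0; 0 2] + [37.0000 30.5000; 30.5000 25.2500] = [37.5000 30.5000; 30.5000 27.2500]
BᵀPA = [27.5000 -3.0000; 22.7500 -2.5000]
K = S⁻¹·BᵀPA = [0.6057 -0.0600; 0.1569 -0.0246]
A−BK = [0.3683 -0.1446; -1.1862 0.4509]
AᵀP(A−BK) = [0.2732 -0.0406; -0.0406 0.0085]
P' = Q + AᵀP(A−BK) = [8.2732 2.9594; 2.9594 2.2585]
tr(P') = 10.5317

10.5317


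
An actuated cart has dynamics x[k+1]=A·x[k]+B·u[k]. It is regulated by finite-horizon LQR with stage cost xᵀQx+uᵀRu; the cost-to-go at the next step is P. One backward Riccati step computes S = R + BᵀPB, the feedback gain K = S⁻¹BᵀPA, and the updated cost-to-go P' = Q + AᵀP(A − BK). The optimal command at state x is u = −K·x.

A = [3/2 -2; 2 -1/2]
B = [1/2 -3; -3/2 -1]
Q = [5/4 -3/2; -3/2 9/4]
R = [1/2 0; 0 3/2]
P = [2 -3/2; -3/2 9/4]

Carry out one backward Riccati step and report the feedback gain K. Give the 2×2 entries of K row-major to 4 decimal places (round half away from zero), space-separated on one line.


BᵀP = [3.2500 -4.1250; -4.5000 2.2500]
S = R + BᵀPB = [1/2 0; 0 3/2] + [7.8125 -5.6250; -5.6250 11.2500] = [8.3125 -5.6250; -5.6250 12.7500]
BᵀPA = [-3.3750 -4.4375; -2.2500 7.8750]
K = S⁻¹·BᵀPA = [-0.7491 -0.1652; -0.5069 0.5448]
A−BK = [0.3537 -0.2831; 0.3695 -0.2030]
AᵀP(A−BK) = [0.8313 -0.4568; -0.4568 0.5394]
P' = Q + AᵀP(A−BK) = [2.0813 -1.9568; -1.9568 2.7894]
tr(P') = 4.8707

-0.7491 -0.1652 -0.5069 0.5448


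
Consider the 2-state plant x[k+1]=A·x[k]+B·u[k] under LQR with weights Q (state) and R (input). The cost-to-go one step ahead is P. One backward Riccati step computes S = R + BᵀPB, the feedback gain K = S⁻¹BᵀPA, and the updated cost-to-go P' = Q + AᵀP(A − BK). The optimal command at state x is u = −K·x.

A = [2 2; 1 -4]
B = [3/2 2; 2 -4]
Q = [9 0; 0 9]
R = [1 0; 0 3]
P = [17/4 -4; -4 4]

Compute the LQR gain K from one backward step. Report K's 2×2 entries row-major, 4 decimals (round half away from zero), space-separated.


BᵀP = [-1.6250 2.0000; 24.5000 -24.0000]
S = R + BᵀPB = [1 0; 0 3] + [1.5625 -11.2500; -11.2500 145.0000] = [2.5625 -11.2500; -11.2500 148.0000]
BᵀPA = [-1.2500 -11.2500; 25.0000 145.0000]
K = S⁻¹·BᵀPA = [0.3809 -0.1336; 0.1979 0.9696]
A−BK = [1.0329 0.2612; 1.0297 0.1454]
AᵀP(A−BK) = [0.5293 0.5936; 0.5936 2.9087]
P' = Q + AᵀP(A−BK) = [9.5293 0.5936; 0.5936 11.9087]
tr(P') = 21.4380

0.3809 -0.1336 0.1979 0.9696


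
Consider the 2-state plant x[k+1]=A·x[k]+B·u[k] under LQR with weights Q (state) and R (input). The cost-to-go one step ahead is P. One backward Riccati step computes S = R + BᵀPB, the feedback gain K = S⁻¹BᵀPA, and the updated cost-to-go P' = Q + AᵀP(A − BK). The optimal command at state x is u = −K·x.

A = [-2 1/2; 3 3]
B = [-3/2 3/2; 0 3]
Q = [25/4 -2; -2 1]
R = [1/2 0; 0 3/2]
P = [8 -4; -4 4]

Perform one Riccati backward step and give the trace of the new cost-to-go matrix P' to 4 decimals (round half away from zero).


BᵀP = [-12.0000 6.0000; 0.0000 6.0000]
S = R + BᵀPB = [1/2 0; 0 3/2] + [18.0000 0.0000; 0.0000 18.0000] = [18.5000 0.0000; 0.0000 19.5000]
BᵀPA = [42.0000 12.0000; 18.0000 18.0000]
K = S⁻¹·BᵀPA = [2.2703 0.6486; 0.9231 0.9231]
A−BK = [0.0208 0.0884; 0.2308 0.2308]
AᵀP(A−BK) = [4.0333 2.1414; 2.1414 1.6008]
P' = Q + AᵀP(A−BK) = [10.2833 0.1414; 0.1414 2.6008]
tr(P') = 12.8841

12.8841


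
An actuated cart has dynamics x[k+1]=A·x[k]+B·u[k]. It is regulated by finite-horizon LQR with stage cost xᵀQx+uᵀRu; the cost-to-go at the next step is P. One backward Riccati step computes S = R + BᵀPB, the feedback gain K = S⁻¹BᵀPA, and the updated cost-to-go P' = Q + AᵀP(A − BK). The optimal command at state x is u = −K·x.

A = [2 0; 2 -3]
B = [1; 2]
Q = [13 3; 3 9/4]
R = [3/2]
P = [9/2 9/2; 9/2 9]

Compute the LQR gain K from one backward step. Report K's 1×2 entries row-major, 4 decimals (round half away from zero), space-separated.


BᵀP = [13.5000 22.5000]
S = R + BᵀPB = [3/2] + [58.5000] = [60.0000]
BᵀPA = [72.0000 -67.5000]
K = S⁻¹·BᵀPA = [1.2000 -1.1250]
A−BK = [0.8000 1.1250; -0.4000 -0.7500]
AᵀP(A−BK) = [3.6000 0.0000; 0.0000 5.0625]
P' = Q + AᵀP(A−BK) = [16.6000 3.0000; 3.0000 7.3125]
tr(P') = 23.9125

1.2000 -1.1250


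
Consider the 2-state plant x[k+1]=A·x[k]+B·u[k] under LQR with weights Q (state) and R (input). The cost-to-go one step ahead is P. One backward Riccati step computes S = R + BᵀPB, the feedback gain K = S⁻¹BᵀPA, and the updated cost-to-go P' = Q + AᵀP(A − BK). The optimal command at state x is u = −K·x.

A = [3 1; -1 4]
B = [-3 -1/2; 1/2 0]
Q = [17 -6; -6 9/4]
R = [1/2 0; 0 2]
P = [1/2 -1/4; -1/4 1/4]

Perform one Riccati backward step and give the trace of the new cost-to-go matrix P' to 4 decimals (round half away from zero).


BᵀP = [-1.6250 0.8750; -0.2500 0.1250]
S = R + BᵀPB = [1/2 0; 0 2] + [5.3125 0.8125; 0.8125 0.1250] = [5.8125 0.8125; 0.8125 2.1250]
BᵀPA = [-5.7500 1.8750; -0.8750 0.2500]
K = S⁻¹·BᵀPA = [-0.9843 0.3234; -0.0354 -0.0060]
A−BK = [0.0294 1.9673; -0.5079 3.8383]
AᵀP(A−BK) = [0.5593 -0.3956; -0.3956 1.8951]
P' = Q + AᵀP(A−BK) = [17.5593 -6.3956; -6.3956 4.1451]
tr(P') = 21.7044

21.7044


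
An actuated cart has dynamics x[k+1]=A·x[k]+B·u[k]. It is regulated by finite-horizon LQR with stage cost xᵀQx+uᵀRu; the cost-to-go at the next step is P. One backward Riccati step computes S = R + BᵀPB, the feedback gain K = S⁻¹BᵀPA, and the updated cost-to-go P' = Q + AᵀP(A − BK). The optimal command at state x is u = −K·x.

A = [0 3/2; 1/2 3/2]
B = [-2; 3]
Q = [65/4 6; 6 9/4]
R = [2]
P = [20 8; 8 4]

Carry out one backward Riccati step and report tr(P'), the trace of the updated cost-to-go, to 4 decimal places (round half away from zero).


68.4091

BᵀP = [-16.0000 -4.0000]
S = R + BᵀPB = [2] + [20.0000] = [22.0000]
BᵀPA = [-2.0000 -30.0000]
K = S⁻¹·BᵀPA = [-0.0909 -1.3636]
A−BK = [-0.1818 -1.2273; 0.7727 5.5909]
AᵀP(A−BK) = [0.8182 6.2727; 6.2727 49.0909]
P' = Q + AᵀP(A−BK) = [17.0682 12.2727; 12.2727 51.3409]
tr(P') = 68.4091


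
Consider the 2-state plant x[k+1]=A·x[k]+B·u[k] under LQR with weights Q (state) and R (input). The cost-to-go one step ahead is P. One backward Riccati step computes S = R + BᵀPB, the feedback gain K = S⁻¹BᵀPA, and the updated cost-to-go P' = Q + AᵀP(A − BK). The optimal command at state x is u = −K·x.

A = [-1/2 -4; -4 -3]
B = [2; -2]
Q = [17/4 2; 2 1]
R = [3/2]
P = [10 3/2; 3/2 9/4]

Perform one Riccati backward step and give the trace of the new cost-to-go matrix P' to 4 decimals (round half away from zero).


161.1039

BᵀP = [17.0000 -1.5000]
S = R + BᵀPB = [3/2] + [37.0000] = [38.5000]
BᵀPA = [-2.5000 -63.5000]
K = S⁻¹·BᵀPA = [-0.0649 -1.6494]
A−BK = [-0.3701 -0.7013; -4.1299 -6.2987]
AᵀP(A−BK) = [44.3377 69.1266; 69.1266 111.5162]
P' = Q + AᵀP(A−BK) = [48.5877 71.1266; 71.1266 112.5162]
tr(P') = 161.1039


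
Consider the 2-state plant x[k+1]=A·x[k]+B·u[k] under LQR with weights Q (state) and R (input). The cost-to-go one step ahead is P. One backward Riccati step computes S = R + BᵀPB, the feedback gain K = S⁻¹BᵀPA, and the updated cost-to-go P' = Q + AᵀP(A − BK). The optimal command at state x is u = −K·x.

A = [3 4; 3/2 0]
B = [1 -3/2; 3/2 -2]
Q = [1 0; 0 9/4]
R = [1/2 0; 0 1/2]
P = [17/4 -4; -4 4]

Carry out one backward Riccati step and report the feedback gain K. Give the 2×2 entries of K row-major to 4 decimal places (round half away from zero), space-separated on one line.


-1.2000 -3.2000 0.1091 1.0182

BᵀP = [-1.7500 2.0000; 1.6250 -2.0000]
S = R + BᵀPB = [1/2 0; 0 1/2] + [1.2500 -1.3750; -1.3750 1.5625] = [1.7500 -1.3750; -1.3750 2.0625]
BᵀPA = [-2.2500 -7.0000; 1.8750 6.5000]
K = S⁻¹·BᵀPA = [-1.2000 -3.2000; 0.1091 1.0182]
A−BK = [4.3636 8.7273; 3.5182 6.8364]
AᵀP(A−BK) = [8.3455 17.8909; 17.8909 38.9818]
P' = Q + AᵀP(A−BK) = [9.3455 17.8909; 17.8909 41.2318]
tr(P') = 50.5773


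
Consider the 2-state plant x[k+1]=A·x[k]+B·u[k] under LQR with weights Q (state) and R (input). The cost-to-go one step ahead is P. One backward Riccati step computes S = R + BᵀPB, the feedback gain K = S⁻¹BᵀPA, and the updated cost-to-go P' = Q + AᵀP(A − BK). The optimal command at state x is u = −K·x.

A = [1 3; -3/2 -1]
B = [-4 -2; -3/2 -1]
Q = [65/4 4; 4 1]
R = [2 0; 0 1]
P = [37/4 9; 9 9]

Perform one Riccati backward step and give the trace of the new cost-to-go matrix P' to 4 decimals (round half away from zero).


BᵀP = [-50.5000 -49.5000; -27.5000 -27.0000]
S = R + BᵀPB = [2 0; 0 1] + [276.2500 150.5000; 150.5000 82.0000] = [278.2500 150.5000; 150.5000 83.0000]
BᵀPA = [23.7500 -102.0000; 13.0000 -55.5000]
K = S⁻¹·BᵀPA = [0.0332 -0.2548; 0.0965 -0.2067]
A−BK = [1.3256 1.5675; -1.3538 -1.5889]
AᵀP(A−BK) = [0.4580 0.4880; 0.4880 0.7909]
P' = Q + AᵀP(A−BK) = [16.7080 4.4880; 4.4880 1.7909]
tr(P') = 18.4989

18.4989


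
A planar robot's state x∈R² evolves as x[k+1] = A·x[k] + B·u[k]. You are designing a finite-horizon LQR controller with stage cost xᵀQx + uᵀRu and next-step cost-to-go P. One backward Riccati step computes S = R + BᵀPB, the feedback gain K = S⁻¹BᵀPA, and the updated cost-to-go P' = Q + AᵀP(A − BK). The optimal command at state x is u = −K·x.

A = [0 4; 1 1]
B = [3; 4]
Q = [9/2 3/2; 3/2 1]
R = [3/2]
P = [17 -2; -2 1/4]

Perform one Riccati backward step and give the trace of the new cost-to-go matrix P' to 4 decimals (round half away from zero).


BᵀP = [43.0000 -5.0000]
S = R + BᵀPB = [3/2] + [109.0000] = [110.5000]
BᵀPA = [-5.0000 167.0000]
K = S⁻¹·BᵀPA = [-0.0452 1.5113]
A−BK = [0.1357 -0.5339; 1.1810 -5.0452]
AᵀP(A−BK) = [0.0238 -0.1934; -0.1934 3.8609]
P' = Q + AᵀP(A−BK) = [4.5238 1.3066; 1.3066 4.8609]
tr(P') = 9.3846

9.3846


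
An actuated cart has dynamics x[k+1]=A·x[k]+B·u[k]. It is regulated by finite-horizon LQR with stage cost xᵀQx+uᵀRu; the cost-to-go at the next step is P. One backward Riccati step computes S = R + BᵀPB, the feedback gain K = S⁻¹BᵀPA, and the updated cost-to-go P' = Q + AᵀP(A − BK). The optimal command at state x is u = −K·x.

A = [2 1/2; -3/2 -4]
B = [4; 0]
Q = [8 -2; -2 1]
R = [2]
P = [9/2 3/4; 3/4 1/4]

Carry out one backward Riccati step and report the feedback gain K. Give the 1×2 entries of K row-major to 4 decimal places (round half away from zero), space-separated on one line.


0.4257 -0.0405

BᵀP = [18.0000 3.0000]
S = R + BᵀPB = [2] + [72.0000] = [74.0000]
BᵀPA = [31.5000 -3.0000]
K = S⁻¹·BᵀPA = [0.4257 -0.0405]
A−BK = [0.2973 0.6622; -1.5000 -4.0000]
AᵀP(A−BK) = [0.6537 0.7145; 0.7145 2.0034]
P' = Q + AᵀP(A−BK) = [8.6537 -1.2855; -1.2855 3.0034]
tr(P') = 11.6571


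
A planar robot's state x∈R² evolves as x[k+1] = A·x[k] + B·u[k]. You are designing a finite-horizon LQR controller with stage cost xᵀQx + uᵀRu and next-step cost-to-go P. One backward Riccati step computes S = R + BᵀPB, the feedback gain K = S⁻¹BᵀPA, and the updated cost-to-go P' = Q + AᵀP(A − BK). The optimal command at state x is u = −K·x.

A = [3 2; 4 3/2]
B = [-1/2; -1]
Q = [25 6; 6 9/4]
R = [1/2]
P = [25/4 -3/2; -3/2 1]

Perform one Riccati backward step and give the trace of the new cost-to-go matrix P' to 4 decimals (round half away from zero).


51.2500

BᵀP = [-1.6250 -0.2500]
S = R + BᵀPB = [1/2] + [1.0625] = [1.5625]
BᵀPA = [-5.8750 -3.6250]
K = S⁻¹·BᵀPA = [-3.7600 -2.3200]
A−BK = [1.1200 0.8400; 0.2400 -0.8200]
AᵀP(A−BK) = [14.1600 11.1200; 11.1200 9.8400]
P' = Q + AᵀP(A−BK) = [39.1600 17.1200; 17.1200 12.0900]
tr(P') = 51.2500


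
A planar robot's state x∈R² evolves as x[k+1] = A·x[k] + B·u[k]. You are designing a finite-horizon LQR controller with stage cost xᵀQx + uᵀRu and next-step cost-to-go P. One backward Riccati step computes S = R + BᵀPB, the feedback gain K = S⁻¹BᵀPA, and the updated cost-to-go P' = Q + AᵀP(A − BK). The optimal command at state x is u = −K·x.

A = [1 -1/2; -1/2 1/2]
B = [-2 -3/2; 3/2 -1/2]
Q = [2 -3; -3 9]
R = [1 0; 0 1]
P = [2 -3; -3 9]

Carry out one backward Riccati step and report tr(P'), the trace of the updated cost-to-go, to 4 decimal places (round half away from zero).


BᵀP = [-8.5000 19.5000; -1.5000 0.0000]
S = R + BᵀPB = [1 0; 0 1] + [46.2500 3.0000; 3.0000 2.2500] = [47.2500 3.0000; 3.0000 3.2500]
BᵀPA = [-18.2500 14.0000; -1.5000 0.7500]
K = S⁻¹·BᵀPA = [-0.3792 0.2992; -0.1115 -0.0454]
A−BK = [0.0744 0.0303; 0.0130 0.0285]
AᵀP(A−BK) = [0.1630 -0.1081; -0.1081 0.0955]
P' = Q + AᵀP(A−BK) = [2.1630 -3.1081; -3.1081 9.0955]
tr(P') = 11.2585

11.2585


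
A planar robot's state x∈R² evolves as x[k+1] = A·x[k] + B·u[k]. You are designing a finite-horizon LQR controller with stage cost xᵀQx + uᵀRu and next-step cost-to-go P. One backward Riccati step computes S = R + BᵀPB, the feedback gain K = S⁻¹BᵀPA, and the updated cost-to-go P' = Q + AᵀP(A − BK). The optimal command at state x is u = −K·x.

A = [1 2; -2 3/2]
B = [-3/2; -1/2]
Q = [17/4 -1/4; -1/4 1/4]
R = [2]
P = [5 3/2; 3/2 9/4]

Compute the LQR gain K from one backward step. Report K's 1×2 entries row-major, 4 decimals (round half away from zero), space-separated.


BᵀP = [-8.2500 -3.3750]
S = R + BᵀPB = [2] + [14.0625] = [16.0625]
BᵀPA = [-1.5000 -21.5625]
K = S⁻¹·BᵀPA = [-0.0934 -1.3424]
A−BK = [0.8599 -0.0136; -2.0467 0.8288]
AᵀP(A−BK) = [7.8599 -2.5136; -2.5136 5.1167]
P' = Q + AᵀP(A−BK) = [12.1099 -2.7636; -2.7636 5.3667]
tr(P') = 17.4767

-0.0934 -1.3424


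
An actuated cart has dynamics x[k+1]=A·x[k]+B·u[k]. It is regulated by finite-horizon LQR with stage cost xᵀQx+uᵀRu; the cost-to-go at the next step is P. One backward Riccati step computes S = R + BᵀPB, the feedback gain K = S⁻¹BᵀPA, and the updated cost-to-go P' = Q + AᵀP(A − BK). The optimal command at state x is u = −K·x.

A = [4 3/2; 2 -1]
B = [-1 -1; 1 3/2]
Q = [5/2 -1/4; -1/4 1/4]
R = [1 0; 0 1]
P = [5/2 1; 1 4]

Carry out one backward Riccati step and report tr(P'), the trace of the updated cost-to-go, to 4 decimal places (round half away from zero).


BᵀP = [-1.5000 3.0000; -1.0000 5.0000]
S = R + BᵀPB = [1 0; 0 1] + [4.5000 6.0000; 6.0000 8.5000] = [5.5000 6.0000; 6.0000 9.5000]
BᵀPA = [0.0000 -5.2500; 6.0000 -6.5000]
K = S⁻¹·BᵀPA = [-2.2154 -0.6692; 2.0308 -0.2615]
A−BK = [3.8154 0.5692; 1.1692 0.0615]
AᵀP(A−BK) = [59.8154 7.5692; 7.5692 1.4115]
P' = Q + AᵀP(A−BK) = [62.3154 7.3192; 7.3192 1.6615]
tr(P') = 63.9769

63.9769


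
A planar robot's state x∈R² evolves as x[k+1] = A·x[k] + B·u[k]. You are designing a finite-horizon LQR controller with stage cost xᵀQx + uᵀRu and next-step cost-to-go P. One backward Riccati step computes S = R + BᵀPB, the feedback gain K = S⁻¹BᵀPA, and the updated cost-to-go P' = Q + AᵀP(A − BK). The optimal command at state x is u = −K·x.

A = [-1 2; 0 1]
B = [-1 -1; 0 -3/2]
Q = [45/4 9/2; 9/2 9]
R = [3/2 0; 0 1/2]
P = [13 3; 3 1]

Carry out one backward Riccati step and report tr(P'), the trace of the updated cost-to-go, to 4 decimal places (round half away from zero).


22.1122

BᵀP = [-13.0000 -3.0000; -17.5000 -4.5000]
S = R + BᵀPB = [3/2 0; 0 1/2] + [13.0000 17.5000; 17.5000 24.2500] = [14.5000 17.5000; 17.5000 24.7500]
BᵀPA = [13.0000 -29.0000; 17.5000 -39.5000]
K = S⁻¹·BᵀPA = [0.2945 -0.5036; 0.4988 -1.2399]
A−BK = [-0.2067 0.2565; 0.7482 -0.8599]
AᵀP(A−BK) = [0.4418 -0.7553; -0.7553 1.4204]
P' = Q + AᵀP(A−BK) = [11.6918 3.7447; 3.7447 10.4204]
tr(P') = 22.1122


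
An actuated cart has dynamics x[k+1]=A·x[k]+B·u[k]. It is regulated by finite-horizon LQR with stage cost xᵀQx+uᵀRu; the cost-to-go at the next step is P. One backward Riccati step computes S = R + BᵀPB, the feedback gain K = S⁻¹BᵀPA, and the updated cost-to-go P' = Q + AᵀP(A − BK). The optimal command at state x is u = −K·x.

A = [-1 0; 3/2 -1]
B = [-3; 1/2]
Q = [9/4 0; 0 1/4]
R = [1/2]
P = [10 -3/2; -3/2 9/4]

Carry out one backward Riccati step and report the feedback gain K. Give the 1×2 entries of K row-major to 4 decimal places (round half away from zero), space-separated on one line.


0.4101 -0.0589

BᵀP = [-30.7500 5.6250]
S = R + BᵀPB = [1/2] + [95.0625] = [95.5625]
BᵀPA = [39.1875 -5.6250]
K = S⁻¹·BᵀPA = [0.4101 -0.0589]
A−BK = [0.2302 -0.1766; 1.2950 -0.9706]
AᵀP(A−BK) = [3.4928 -2.5683; -2.5683 1.9189]
P' = Q + AᵀP(A−BK) = [5.7428 -2.5683; -2.5683 2.1689]
tr(P') = 7.9117


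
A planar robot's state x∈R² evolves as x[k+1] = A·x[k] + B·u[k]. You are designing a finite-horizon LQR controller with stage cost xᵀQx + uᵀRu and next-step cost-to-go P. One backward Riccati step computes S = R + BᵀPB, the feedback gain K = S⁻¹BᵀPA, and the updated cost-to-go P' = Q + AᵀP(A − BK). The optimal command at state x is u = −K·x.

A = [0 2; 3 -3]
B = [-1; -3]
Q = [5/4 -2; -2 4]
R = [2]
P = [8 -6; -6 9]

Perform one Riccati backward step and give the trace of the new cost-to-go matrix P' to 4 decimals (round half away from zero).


73.8318

BᵀP = [10.0000 -21.0000]
S = R + BᵀPB = [2] + [53.0000] = [55.0000]
BᵀPA = [-63.0000 83.0000]
K = S⁻¹·BᵀPA = [-1.1455 1.5091]
A−BK = [-1.1455 3.5091; -0.4364 1.5273]
AᵀP(A−BK) = [8.8364 -21.9273; -21.9273 59.7455]
P' = Q + AᵀP(A−BK) = [10.0864 -23.9273; -23.9273 63.7455]
tr(P') = 73.8318


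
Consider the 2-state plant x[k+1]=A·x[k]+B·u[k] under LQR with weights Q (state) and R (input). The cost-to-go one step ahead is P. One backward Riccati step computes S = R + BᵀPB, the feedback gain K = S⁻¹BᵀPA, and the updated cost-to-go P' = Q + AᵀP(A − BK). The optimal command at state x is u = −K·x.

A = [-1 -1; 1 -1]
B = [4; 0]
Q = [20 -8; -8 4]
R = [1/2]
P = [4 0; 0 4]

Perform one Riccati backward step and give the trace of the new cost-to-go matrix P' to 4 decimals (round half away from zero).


32.0620

BᵀP = [16.0000 0.0000]
S = R + BᵀPB = [1/2] + [64.0000] = [64.5000]
BᵀPA = [-16.0000 -16.0000]
K = S⁻¹·BᵀPA = [-0.2481 -0.2481]
A−BK = [-0.0078 -0.0078; 1.0000 -1.0000]
AᵀP(A−BK) = [4.0310 -3.9690; -3.9690 4.0310]
P' = Q + AᵀP(A−BK) = [24.0310 -11.9690; -11.9690 8.0310]
tr(P') = 32.0620


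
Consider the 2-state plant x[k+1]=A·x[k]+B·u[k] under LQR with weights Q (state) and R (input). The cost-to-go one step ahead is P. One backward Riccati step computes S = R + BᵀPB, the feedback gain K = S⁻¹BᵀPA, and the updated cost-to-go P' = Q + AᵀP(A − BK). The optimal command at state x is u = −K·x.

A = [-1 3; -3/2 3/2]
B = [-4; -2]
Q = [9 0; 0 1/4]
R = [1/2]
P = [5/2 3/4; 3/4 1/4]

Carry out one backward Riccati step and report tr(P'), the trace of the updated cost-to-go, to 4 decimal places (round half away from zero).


BᵀP = [-11.5000 -3.5000]
S = R + BᵀPB = [1/2] + [53.0000] = [53.5000]
BᵀPA = [16.7500 -39.7500]
K = S⁻¹·BᵀPA = [0.3131 -0.7430]
A−BK = [0.2523 0.0280; -0.8738 0.0140]
AᵀP(A−BK) = [0.0683 -0.1174; -0.1174 0.2786]
P' = Q + AᵀP(A−BK) = [9.0683 -0.1174; -0.1174 0.5286]
tr(P') = 9.5970

9.5970


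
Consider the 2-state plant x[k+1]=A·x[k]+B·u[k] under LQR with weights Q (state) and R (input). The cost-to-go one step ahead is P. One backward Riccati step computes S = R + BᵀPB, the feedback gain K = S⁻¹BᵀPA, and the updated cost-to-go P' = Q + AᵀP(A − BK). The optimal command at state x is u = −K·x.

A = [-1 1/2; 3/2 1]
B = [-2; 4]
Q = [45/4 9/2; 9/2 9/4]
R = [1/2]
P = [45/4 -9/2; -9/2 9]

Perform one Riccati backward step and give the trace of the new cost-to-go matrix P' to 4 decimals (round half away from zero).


18.8658

BᵀP = [-40.5000 45.0000]
S = R + BᵀPB = [1/2] + [261.0000] = [261.5000]
BᵀPA = [108.0000 24.7500]
K = S⁻¹·BᵀPA = [0.4130 0.0946]
A−BK = [-0.1740 0.6893; -0.1520 0.6214]
AᵀP(A−BK) = [0.3958 -1.2218; -1.2218 4.9700]
P' = Q + AᵀP(A−BK) = [11.6458 3.2782; 3.2782 7.2200]
tr(P') = 18.8658


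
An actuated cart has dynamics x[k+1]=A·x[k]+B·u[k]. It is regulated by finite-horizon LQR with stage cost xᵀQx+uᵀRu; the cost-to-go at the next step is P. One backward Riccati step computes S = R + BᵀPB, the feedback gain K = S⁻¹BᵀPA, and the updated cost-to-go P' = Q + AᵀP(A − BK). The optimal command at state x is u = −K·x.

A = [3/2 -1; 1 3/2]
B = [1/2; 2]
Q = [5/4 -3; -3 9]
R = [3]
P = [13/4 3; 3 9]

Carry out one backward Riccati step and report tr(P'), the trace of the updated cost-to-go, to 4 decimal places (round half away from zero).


BᵀP = [7.6250 19.5000]
S = R + BᵀPB = [3] + [42.8125] = [45.8125]
BᵀPA = [30.9375 21.6250]
K = S⁻¹·BᵀPA = [0.6753 0.4720]
A−BK = [1.1623 -1.2360; -0.3506 0.5559]
AᵀP(A−BK) = [4.4202 -2.2285; -2.2285 4.2923]
P' = Q + AᵀP(A−BK) = [5.6702 -5.2285; -5.2285 13.2923]
tr(P') = 18.9625

18.9625


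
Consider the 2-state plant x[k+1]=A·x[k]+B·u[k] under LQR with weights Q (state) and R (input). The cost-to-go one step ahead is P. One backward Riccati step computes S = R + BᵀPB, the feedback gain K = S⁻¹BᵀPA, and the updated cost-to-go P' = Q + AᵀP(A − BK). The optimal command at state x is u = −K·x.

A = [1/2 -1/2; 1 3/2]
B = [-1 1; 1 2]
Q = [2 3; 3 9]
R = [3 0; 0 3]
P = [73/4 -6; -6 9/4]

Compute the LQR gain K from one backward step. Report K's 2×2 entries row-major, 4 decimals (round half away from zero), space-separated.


-0.0718 0.6889 0.1709 -0.0058

BᵀP = [-24.2500 8.2500; 6.2500 -1.5000]
S = R + BᵀPB = [3 0; 0 3] + [32.5000 -7.7500; -7.7500 3.2500] = [35.5000 -7.7500; -7.7500 6.2500]
BᵀPA = [-3.8750 24.5000; 1.6250 -5.3750]
K = S⁻¹·BᵀPA = [-0.0718 0.6889; 0.1709 -0.0058]
A−BK = [0.2572 0.1947; 0.7300 0.8227]
AᵀP(A−BK) = [0.2564 -0.0087; -0.0087 1.7164]
P' = Q + AᵀP(A−BK) = [2.2564 2.9913; 2.9913 10.7164]
tr(P') = 12.9728


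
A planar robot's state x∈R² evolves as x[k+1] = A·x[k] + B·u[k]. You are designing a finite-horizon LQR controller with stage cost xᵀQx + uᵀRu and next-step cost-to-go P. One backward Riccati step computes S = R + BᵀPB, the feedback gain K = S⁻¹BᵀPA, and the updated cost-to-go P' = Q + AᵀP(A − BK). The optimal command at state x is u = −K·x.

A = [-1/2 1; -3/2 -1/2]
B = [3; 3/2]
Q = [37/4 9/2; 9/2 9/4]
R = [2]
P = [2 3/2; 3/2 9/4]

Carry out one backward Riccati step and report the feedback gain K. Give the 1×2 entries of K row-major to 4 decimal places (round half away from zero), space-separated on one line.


-0.4133 0.1118

BᵀP = [8.2500 7.8750]
S = R + BᵀPB = [2] + [36.5625] = [38.5625]
BᵀPA = [-15.9375 4.3125]
K = S⁻¹·BᵀPA = [-0.4133 0.1118]
A−BK = [0.7399 0.6645; -0.8801 -0.6677]
AᵀP(A−BK) = [1.2257 0.5948; 0.5948 0.5802]
P' = Q + AᵀP(A−BK) = [10.4757 5.0948; 5.0948 2.8302]
tr(P') = 13.3059


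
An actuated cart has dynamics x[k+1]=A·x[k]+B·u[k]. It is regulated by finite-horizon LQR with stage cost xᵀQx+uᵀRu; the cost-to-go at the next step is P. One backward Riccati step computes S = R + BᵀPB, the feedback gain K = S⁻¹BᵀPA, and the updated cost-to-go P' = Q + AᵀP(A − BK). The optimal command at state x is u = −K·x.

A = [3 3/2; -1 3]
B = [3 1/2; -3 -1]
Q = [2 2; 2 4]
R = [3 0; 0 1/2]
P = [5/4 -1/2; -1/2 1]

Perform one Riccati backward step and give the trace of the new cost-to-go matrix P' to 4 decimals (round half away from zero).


13.9252

BᵀP = [5.2500 -4.5000; 1.1250 -1.2500]
S = R + BᵀPB = [3 0; 0 1/2] + [29.2500 7.1250; 7.1250 1.8125] = [32.2500 7.1250; 7.1250 2.3125]
BᵀPA = [20.2500 -5.6250; 4.6250 -2.0625]
K = S⁻¹·BᵀPA = [0.5827 0.0709; 0.2047 -1.1102]
A−BK = [1.1496 1.8425; 0.9528 2.1024]
AᵀP(A−BK) = [2.5039 2.5748; 2.5748 5.4213]
P' = Q + AᵀP(A−BK) = [4.5039 4.5748; 4.5748 9.4213]
tr(P') = 13.9252


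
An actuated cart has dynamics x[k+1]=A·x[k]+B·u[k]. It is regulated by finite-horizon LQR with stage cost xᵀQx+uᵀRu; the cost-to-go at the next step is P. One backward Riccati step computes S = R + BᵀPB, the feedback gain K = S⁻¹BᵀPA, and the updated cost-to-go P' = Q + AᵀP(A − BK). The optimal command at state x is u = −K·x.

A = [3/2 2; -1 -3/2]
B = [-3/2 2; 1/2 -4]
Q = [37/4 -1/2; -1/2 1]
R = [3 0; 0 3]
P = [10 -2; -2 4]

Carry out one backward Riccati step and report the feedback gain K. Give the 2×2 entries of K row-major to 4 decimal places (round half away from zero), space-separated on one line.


BᵀP = [-16.0000 5.0000; 28.0000 -20.0000]
S = R + BᵀPB = [3 0; 0 3] + [26.5000 -52.0000; -52.0000 136.0000] = [29.5000 -52.0000; -52.0000 139.0000]
BᵀPA = [-29.0000 -39.5000; 62.0000 86.0000]
K = S⁻¹·BᵀPA = [-0.5779 -0.7293; 0.2299 0.3459]
A−BK = [0.1735 0.2143; 0.2084 0.2481]
AᵀP(A−BK) = [1.4903 1.9060; 1.9060 2.4474]
P' = Q + AᵀP(A−BK) = [10.7403 1.4060; 1.4060 3.4474]
tr(P') = 14.1877

-0.5779 -0.7293 0.2299 0.3459


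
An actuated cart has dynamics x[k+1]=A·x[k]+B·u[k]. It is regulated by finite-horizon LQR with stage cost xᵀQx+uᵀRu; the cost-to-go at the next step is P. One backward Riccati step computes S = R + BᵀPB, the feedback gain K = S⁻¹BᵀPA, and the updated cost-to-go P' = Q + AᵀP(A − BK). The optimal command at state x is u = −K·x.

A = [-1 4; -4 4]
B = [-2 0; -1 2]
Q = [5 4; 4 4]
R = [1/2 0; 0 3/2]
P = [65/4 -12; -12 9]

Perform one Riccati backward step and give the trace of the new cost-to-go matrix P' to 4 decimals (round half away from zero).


BᵀP = [-20.5000 15.0000; -24.0000 18.0000]
S = R + BᵀPB = [1/2 0; 0 3/2] + [26.0000 30.0000; 30.0000 36.0000] = [26.5000 30.0000; 30.0000 37.5000]
BᵀPA = [-39.5000 -22.0000; -48.0000 -24.0000]
K = S⁻¹·BᵀPA = [-0.4400 -1.1200; -0.9280 0.2560]
A−BK = [-1.8800 1.7600; -2.5840 2.3680]
AᵀP(A−BK) = [2.3260 -0.9520; -0.9520 1.5040]
P' = Q + AᵀP(A−BK) = [7.3260 3.0480; 3.0480 5.5040]
tr(P') = 12.8300

12.8300


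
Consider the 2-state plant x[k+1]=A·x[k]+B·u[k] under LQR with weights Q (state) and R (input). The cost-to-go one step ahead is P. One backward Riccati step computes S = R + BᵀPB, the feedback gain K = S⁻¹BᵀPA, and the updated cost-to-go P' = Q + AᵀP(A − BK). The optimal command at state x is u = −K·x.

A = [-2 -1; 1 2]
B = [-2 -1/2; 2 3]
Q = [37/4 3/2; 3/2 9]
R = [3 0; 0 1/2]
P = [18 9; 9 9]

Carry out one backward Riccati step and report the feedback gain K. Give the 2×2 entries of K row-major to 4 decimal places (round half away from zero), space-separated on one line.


1.0115 0.3689 -0.3831 0.4014

BᵀP = [-18.0000 0.0000; 18.0000 22.5000]
S = R + BᵀPB = [3 0; 0 1/2] + [36.0000 9.0000; 9.0000 58.5000] = [39.0000 9.0000; 9.0000 59.0000]
BᵀPA = [36.0000 18.0000; -13.5000 27.0000]
K = S⁻¹·BᵀPA = [1.0115 0.3689; -0.3831 0.4014]
A−BK = [-0.1686 -0.0615; 0.1264 0.0581]
AᵀP(A−BK) = [3.4145 1.1372; 1.1372 0.5230]
P' = Q + AᵀP(A−BK) = [12.6645 2.6372; 2.6372 9.5230]
tr(P') = 22.1875


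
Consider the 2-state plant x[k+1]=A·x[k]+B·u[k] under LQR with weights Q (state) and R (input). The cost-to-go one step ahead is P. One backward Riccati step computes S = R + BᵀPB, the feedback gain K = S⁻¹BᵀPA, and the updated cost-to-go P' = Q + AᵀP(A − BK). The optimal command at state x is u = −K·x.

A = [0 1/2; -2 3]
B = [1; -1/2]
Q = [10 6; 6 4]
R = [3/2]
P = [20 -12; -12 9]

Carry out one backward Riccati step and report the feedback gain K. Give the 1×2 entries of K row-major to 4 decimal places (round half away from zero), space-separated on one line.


0.9231 -1.0210

BᵀP = [26.0000 -16.5000]
S = R + BᵀPB = [3/2] + [34.2500] = [35.7500]
BᵀPA = [33.0000 -36.5000]
K = S⁻¹·BᵀPA = [0.9231 -1.0210]
A−BK = [-0.9231 1.5210; -1.5385 2.4895]
AᵀP(A−BK) = [5.5385 -8.3077; -8.3077 12.7343]
P' = Q + AᵀP(A−BK) = [15.5385 -2.3077; -2.3077 16.7343]
tr(P') = 32.2727


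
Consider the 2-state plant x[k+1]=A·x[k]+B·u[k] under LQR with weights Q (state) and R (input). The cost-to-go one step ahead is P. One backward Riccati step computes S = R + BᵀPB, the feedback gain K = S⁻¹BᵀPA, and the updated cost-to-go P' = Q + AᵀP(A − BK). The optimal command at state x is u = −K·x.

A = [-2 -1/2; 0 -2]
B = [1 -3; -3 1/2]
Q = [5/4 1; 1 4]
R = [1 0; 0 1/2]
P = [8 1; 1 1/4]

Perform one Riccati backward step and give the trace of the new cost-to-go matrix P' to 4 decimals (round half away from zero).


BᵀP = [5.0000 0.2500; -23.5000 -2.8750]
S = R + BᵀPB = [1 0; 0 1/2] + [4.2500 -14.8750; -14.8750 69.0625] = [5.2500 -14.8750; -14.8750 69.5625]
BᵀPA = [-10.0000 -3.0000; 47.0000 17.5000]
K = S⁻¹·BᵀPA = [0.0243 0.3587; 0.6809 0.3283]
A−BK = [0.0182 0.1261; -0.2675 -1.0881]
AᵀP(A−BK) = [0.2432 0.1581; 0.1581 0.3313]
P' = Q + AᵀP(A−BK) = [1.4932 1.1581; 1.1581 4.3313]
tr(P') = 5.8245

5.8245


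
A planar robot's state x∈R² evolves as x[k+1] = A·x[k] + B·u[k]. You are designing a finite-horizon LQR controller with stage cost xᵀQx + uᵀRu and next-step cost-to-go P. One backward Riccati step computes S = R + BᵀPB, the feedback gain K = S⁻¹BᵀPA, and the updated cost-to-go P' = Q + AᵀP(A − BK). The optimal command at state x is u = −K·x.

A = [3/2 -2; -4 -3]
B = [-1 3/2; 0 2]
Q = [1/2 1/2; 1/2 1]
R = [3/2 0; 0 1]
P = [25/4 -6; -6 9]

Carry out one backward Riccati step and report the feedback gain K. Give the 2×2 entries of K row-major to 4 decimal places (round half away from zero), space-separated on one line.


-3.6222 -0.2344 -2.0202 -1.4031

BᵀP = [-6.2500 6.0000; -2.6250 9.0000]
S = R + BᵀPB = [3/2 0; 0 1] + [6.2500 2.6250; 2.6250 14.0625] = [7.7500 2.6250; 2.6250 15.0625]
BᵀPA = [-33.3750 -5.5000; -39.9375 -21.7500]
K = S⁻¹·BᵀPA = [-3.6222 -0.2344; -2.0202 -1.4031]
A−BK = [0.9081 -0.1297; 0.0404 -0.1937]
AᵀP(A−BK) = [28.4902 4.3886; 4.3886 2.1926]
P' = Q + AᵀP(A−BK) = [28.9902 4.8886; 4.8886 3.1926]
tr(P') = 32.1828


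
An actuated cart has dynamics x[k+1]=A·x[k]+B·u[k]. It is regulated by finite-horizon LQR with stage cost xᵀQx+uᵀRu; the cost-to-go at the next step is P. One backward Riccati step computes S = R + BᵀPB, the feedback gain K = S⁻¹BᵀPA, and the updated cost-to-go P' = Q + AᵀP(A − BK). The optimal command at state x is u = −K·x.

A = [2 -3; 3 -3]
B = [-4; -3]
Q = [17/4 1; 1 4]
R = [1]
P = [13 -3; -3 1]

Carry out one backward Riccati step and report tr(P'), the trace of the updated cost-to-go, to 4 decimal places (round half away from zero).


10.1473

BᵀP = [-43.0000 9.0000]
S = R + BᵀPB = [1] + [145.0000] = [146.0000]
BᵀPA = [-59.0000 102.0000]
K = S⁻¹·BᵀPA = [-0.4041 0.6986]
A−BK = [0.3836 -0.2055; 1.7877 -0.9041]
AᵀP(A−BK) = [1.1575 -0.7808; -0.7808 0.7397]
P' = Q + AᵀP(A−BK) = [5.4075 0.2192; 0.2192 4.7397]
tr(P') = 10.1473


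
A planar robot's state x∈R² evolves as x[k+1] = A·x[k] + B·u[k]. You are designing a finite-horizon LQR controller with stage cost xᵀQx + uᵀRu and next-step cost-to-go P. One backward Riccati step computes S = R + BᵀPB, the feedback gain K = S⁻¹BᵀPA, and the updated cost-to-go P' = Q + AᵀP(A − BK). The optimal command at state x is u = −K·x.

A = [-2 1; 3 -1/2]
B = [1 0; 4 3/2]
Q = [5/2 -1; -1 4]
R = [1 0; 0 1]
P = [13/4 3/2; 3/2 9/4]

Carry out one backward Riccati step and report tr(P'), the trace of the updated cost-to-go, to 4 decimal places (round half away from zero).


BᵀP = [9.2500 10.5000; 2.2500 3.3750]
S = R + BᵀPB = [1 0; 0 1] + [51.2500 15.7500; 15.7500 5.0625] = [52.2500 15.7500; 15.7500 6.0625]
BᵀPA = [13.0000 4.0000; 5.6250 0.5625]
K = S⁻¹·BᵀPA = [-0.1424 0.2240; 1.2977 -0.4892]
A−BK = [-1.8576 0.7760; 1.6229 -0.6623]
AᵀP(A−BK) = [9.8012 -4.0355; -4.0355 1.6916]
P' = Q + AᵀP(A−BK) = [12.3012 -5.0355; -5.0355 5.6916]
tr(P') = 17.9928

17.9928


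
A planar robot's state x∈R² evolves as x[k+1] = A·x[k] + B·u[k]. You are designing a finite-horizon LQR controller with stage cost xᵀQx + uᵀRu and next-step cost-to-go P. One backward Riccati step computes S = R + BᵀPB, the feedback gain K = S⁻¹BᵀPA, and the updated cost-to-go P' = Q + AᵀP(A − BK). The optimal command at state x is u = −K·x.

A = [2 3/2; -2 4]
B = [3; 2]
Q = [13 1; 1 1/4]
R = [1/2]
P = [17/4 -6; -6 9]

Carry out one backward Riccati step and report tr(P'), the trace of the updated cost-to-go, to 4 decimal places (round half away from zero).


194.5341

BᵀP = [0.7500 0.0000]
S = R + BᵀPB = [1/2] + [2.2500] = [2.7500]
BᵀPA = [1.5000 1.1250]
K = S⁻¹·BᵀPA = [0.5455 0.4091]
A−BK = [0.3636 0.2727; -3.0909 3.1818]
AᵀP(A−BK) = [100.1818 -89.8636; -89.8636 81.1023]
P' = Q + AᵀP(A−BK) = [113.1818 -88.8636; -88.8636 81.3523]
tr(P') = 194.5341


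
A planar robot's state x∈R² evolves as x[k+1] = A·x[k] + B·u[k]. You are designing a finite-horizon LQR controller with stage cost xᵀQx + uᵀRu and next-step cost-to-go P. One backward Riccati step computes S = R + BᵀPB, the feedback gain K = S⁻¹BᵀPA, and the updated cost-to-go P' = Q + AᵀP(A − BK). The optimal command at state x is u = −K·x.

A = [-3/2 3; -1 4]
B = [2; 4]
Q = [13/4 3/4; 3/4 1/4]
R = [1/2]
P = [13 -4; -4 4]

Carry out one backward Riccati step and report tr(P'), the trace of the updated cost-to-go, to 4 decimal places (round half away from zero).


BᵀP = [10.0000 8.0000]
S = R + BᵀPB = [1/2] + [52.0000] = [52.5000]
BᵀPA = [-23.0000 62.0000]
K = S⁻¹·BᵀPA = [-0.4381 1.1810]
A−BK = [-0.6238 0.6381; 0.7524 -0.7238]
AᵀP(A−BK) = [11.1738 -11.3381; -11.3381 11.7810]
P' = Q + AᵀP(A−BK) = [14.4238 -10.5881; -10.5881 12.0310]
tr(P') = 26.4548

26.4548


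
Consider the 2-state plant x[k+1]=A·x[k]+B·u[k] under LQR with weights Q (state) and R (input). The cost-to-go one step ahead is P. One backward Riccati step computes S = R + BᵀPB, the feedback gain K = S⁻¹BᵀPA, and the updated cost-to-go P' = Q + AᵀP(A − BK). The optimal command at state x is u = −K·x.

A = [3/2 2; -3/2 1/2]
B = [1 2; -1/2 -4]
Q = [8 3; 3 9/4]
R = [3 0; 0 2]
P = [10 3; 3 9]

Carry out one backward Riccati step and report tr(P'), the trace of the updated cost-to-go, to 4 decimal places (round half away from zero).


BᵀP = [8.5000 -1.5000; 8.0000 -30.0000]
S = R + BᵀPB = [3 0; 0 2] + [9.2500 23.0000; 23.0000 136.0000] = [12.2500 23.0000; 23.0000 138.0000]
BᵀPA = [15.0000 16.2500; 57.0000 1.0000]
K = S⁻¹·BᵀPA = [0.6535 1.9109; 0.3041 -0.3112]
A−BK = [0.2383 0.7116; 0.0433 0.2105]
AᵀP(A−BK) = [2.1125 5.5771; 5.5771 17.5093]
P' = Q + AᵀP(A−BK) = [10.1125 8.5771; 8.5771 19.7593]
tr(P') = 29.8717

29.8717
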